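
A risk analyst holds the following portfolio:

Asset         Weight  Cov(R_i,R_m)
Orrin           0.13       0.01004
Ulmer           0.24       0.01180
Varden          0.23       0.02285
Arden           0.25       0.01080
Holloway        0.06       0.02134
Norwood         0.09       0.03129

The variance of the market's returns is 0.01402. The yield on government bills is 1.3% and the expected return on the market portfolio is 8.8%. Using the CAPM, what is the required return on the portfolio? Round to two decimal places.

β_Orrin = 0.01004 / 0.01402 = 0.7161
β_Ulmer = 0.01180 / 0.01402 = 0.8417
β_Varden = 0.02285 / 0.01402 = 1.6298
β_Arden = 0.01080 / 0.01402 = 0.7703
β_Holloway = 0.02134 / 0.01402 = 1.5221
β_Norwood = 0.03129 / 0.01402 = 2.2318
β_P = Σ w_i β_i = 0.13×0.7161 + 0.24×0.8417 + 0.23×1.6298 + 0.25×0.7703 + 0.06×1.5221 + 0.09×2.2318 = 1.1547
MRP = 8.8% − 1.3% = 7.50%
E(R_P) = R_f + β_P × MRP = 1.3% + 1.1547 × 7.5% = 9.96%

9.96%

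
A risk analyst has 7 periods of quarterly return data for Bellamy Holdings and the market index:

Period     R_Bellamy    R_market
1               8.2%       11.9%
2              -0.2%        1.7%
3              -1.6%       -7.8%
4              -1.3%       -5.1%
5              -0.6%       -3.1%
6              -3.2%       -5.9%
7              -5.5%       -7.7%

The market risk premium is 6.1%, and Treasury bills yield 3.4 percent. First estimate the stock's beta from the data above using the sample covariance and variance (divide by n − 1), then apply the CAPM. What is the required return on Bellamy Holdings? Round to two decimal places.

6.87%

Mean R_i = (8.2 − 0.2 − 1.6 − 1.3 − 0.6 − 3.2 − 5.5) / 7 = -0.6000%
Mean R_m = (11.9 + 1.7 − 7.8 − 5.1 − 3.1 − 5.9 − 7.7) / 7 = -2.2857%
Σ(R_i − R̄_i)(R_m − R̄_m) = 169.8400  ⇒  Cov = 169.8400 / 6 = 28.3067
Σ(R_m − R̄_m)² = 298.4886  ⇒  Var(R_m) = 298.4886 / 6 = 49.7481
β = Cov / Var(R_m) = 28.3067 / 49.7481 = 0.5690
E(R) = R_f + β × MRP = 3.4% + 0.5690 × 6.1% = 6.87%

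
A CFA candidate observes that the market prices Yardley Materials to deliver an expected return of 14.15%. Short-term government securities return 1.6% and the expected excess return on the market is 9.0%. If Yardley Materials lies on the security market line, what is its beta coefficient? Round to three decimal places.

β = (E(R) − R_f) / MRP = (14.15% − 1.6%) / 9.0% = 12.55% / 9.0% = 1.394

1.394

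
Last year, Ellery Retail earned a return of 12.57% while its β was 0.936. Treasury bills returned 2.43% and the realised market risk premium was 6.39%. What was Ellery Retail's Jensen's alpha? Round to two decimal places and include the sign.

+4.16%

CAPM benchmark = R_f + β(R_m − R_f) = 2.43% + 0.936 × 6.39% = 8.41104%
α = actual − benchmark = 12.57% − 8.41104% = +4.16%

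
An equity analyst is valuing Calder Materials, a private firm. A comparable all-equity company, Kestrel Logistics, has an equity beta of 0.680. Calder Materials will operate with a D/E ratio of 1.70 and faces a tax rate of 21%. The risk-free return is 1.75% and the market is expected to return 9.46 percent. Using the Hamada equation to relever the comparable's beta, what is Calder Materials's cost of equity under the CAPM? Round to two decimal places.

14.03%

β_L = β_U × [1 + (1 − t)(D/E)] = 0.680 × [1 + (1 − 0.21) × 1.70]
    = 0.680 × [1 + 0.79 × 1.70] = 0.680 × 2.3430 = 1.5932
MRP = 9.46% − 1.75% = 7.71%
E(R) = R_f + β_L × MRP = 1.75% + 1.5932 × 7.71% = 14.03%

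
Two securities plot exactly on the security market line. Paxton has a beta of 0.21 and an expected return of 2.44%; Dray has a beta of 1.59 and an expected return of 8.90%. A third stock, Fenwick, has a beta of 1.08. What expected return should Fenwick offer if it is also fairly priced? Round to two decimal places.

6.51%

MRP (SML slope) = (8.90% − 2.44%) / (1.59 − 0.21) = 6.46% / 1.38 = 4.6812%
R_f (intercept) = 2.44% − 0.21 × 4.6812% = 1.4569%
E(R_Fenwick) = R_f + β × MRP = 1.4569% + 1.08 × 4.6812% = 6.51%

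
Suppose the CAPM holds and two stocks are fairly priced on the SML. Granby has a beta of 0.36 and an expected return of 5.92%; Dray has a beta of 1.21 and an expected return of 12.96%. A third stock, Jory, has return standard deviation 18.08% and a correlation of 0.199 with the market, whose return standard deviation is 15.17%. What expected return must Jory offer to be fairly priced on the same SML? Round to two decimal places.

4.90%

MRP = (12.96% − 5.92%) / (1.21 − 0.36) = 8.2824%
R_f = 5.92% − 0.36 × 8.2824% = 2.9383%
β_Jory = ρ·σ_i/σ_m = 0.199 × 18.08 / 15.17 = 0.2372
E(R_Jory) = R_f + β × MRP = 2.9383% + 0.2372 × 8.2824% = 4.90%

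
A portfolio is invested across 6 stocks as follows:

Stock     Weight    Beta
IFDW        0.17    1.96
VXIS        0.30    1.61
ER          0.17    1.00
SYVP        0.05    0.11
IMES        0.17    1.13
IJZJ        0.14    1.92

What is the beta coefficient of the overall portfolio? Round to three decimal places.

1.453

β_P = Σ w_i β_i = 0.17×1.96 + 0.30×1.61 + 0.17×1.00 + 0.05×0.11 + 0.17×1.13 + 0.14×1.92 = 1.4526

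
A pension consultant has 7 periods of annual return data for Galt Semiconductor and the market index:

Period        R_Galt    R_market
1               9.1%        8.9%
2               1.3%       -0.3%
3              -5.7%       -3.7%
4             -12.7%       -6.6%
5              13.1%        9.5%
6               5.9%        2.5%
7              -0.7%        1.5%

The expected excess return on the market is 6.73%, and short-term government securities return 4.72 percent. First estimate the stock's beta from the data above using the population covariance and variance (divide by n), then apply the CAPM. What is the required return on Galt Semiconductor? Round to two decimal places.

14.29%

Mean R_i = (9.1 + 1.3 − 5.7 − 12.7 + 13.1 + 5.9 − 0.7) / 7 = 1.4714%
Mean R_m = (8.9 − 0.3 − 3.7 − 6.6 + 9.5 + 2.5 + 1.5) / 7 = 1.6857%
Σ(R_i − R̄_i)(R_m − R̄_m) = 306.2971  ⇒  Cov = 306.2971 / 7 = 43.7567
Σ(R_m − R̄_m)² = 215.4086  ⇒  Var(R_m) = 215.4086 / 7 = 30.7727
β = Cov / Var(R_m) = 43.7567 / 30.7727 = 1.4219
E(R) = R_f + β × MRP = 4.72% + 1.4219 × 6.73% = 14.29%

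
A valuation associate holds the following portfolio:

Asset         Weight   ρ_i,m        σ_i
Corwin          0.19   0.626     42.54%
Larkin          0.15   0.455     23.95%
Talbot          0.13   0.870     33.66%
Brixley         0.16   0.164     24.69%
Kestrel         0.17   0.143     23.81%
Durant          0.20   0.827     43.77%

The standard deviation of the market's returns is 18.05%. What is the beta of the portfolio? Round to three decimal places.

β_Corwin = 0.626 × 42.54% / 18.05% = 1.4753
β_Larkin = 0.455 × 23.95% / 18.05% = 0.6037
β_Talbot = 0.870 × 33.66% / 18.05% = 1.6224
β_Brixley = 0.164 × 24.69% / 18.05% = 0.2243
β_Kestrel = 0.143 × 23.81% / 18.05% = 0.1886
β_Durant = 0.827 × 43.77% / 18.05% = 2.0054
β_P = Σ w_i β_i = 0.19×1.4753 + 0.15×0.6037 + 0.13×1.6224 + 0.16×0.2243 + 0.17×0.1886 + 0.20×2.0054 = 1.0508

1.051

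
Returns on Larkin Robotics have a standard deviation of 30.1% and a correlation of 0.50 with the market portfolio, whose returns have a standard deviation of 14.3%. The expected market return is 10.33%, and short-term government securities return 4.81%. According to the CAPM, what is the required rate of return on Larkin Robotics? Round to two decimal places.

β = ρ × σ_i / σ_m = 0.50 × 30.1% / 14.3% = 1.0524
MRP = 10.33% − 4.81% = 5.52%
E(R) = 4.81% + 1.0524 × 5.52% = 10.62%

10.62%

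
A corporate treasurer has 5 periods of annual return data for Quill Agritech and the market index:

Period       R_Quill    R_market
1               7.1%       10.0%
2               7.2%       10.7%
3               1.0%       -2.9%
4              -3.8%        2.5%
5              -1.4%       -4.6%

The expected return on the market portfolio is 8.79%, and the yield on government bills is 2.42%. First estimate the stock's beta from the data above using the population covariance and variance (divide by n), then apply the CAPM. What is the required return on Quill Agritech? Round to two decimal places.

Mean R_i = (7.1 + 7.2 + 1.0 − 3.8 − 1.4) / 5 = 2.0200%
Mean R_m = (10.0 + 10.7 − 2.9 + 2.5 − 4.6) / 5 = 3.1400%
Σ(R_i − R̄_i)(R_m − R̄_m) = 110.3660  ⇒  Cov = 110.3660 / 5 = 22.0732
Σ(R_m − R̄_m)² = 201.0120  ⇒  Var(R_m) = 201.0120 / 5 = 40.2024
β = Cov / Var(R_m) = 22.0732 / 40.2024 = 0.5491
MRP = 8.79% − 2.42% = 6.37%
E(R) = R_f + β × MRP = 2.42% + 0.5491 × 6.37% = 5.92%

5.92%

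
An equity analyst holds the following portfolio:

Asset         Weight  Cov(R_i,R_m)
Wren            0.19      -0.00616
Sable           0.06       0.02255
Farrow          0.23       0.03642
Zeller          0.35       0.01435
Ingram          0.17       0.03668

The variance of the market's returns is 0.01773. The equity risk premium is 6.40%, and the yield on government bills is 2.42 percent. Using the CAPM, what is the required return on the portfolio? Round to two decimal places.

9.57%

β_Wren = -0.00616 / 0.01773 = -0.3474
β_Sable = 0.02255 / 0.01773 = 1.2719
β_Farrow = 0.03642 / 0.01773 = 2.0541
β_Zeller = 0.01435 / 0.01773 = 0.8094
β_Ingram = 0.03668 / 0.01773 = 2.0688
β_P = Σ w_i β_i = 0.19×-0.3474 + 0.06×1.2719 + 0.23×2.0541 + 0.35×0.8094 + 0.17×2.0688 = 1.1177
E(R_P) = R_f + β_P × MRP = 2.42% + 1.1177 × 6.40% = 9.57%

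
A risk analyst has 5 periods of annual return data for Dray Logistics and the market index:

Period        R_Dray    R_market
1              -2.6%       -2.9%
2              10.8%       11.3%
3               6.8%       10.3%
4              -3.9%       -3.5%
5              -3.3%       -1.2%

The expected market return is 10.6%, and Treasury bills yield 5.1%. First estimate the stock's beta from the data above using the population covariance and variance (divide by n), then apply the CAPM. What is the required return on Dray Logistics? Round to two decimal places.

10.06%

Mean R_i = (-2.6 + 10.8 + 6.8 − 3.9 − 3.3) / 5 = 1.5600%
Mean R_m = (-2.9 + 11.3 + 10.3 − 3.5 − 1.2) / 5 = 2.8000%
Σ(R_i − R̄_i)(R_m − R̄_m) = 195.3900  ⇒  Cov = 195.3900 / 5 = 39.0780
Σ(R_m − R̄_m)² = 216.6800  ⇒  Var(R_m) = 216.6800 / 5 = 43.3360
β = Cov / Var(R_m) = 39.0780 / 43.3360 = 0.9017
MRP = 10.6% − 5.1% = 5.50%
E(R) = R_f + β × MRP = 5.1% + 0.9017 × 5.5% = 10.06%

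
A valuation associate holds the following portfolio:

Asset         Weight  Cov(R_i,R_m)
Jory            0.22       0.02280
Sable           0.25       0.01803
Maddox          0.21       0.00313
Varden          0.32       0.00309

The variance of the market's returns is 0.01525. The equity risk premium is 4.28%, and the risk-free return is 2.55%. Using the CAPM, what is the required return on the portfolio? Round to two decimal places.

5.68%

β_Jory = 0.02280 / 0.01525 = 1.4951
β_Sable = 0.01803 / 0.01525 = 1.1823
β_Maddox = 0.00313 / 0.01525 = 0.2052
β_Varden = 0.00309 / 0.01525 = 0.2026
β_P = Σ w_i β_i = 0.22×1.4951 + 0.25×1.1823 + 0.21×0.2052 + 0.32×0.2026 = 0.7324
E(R_P) = R_f + β_P × MRP = 2.55% + 0.7324 × 4.28% = 5.68%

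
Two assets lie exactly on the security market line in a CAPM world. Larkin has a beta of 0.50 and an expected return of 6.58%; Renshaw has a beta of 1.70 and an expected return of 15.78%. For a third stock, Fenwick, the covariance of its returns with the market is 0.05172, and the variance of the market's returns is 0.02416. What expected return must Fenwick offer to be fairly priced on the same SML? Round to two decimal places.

19.16%

MRP = (15.78% − 6.58%) / (1.70 − 0.50) = 7.6667%
R_f = 6.58% − 0.50 × 7.6667% = 2.7467%
β_Fenwick = Cov / Var(R_m) = 0.05172 / 0.02416 = 2.1407
E(R_Fenwick) = R_f + β × MRP = 2.7467% + 2.1407 × 7.6667% = 19.16%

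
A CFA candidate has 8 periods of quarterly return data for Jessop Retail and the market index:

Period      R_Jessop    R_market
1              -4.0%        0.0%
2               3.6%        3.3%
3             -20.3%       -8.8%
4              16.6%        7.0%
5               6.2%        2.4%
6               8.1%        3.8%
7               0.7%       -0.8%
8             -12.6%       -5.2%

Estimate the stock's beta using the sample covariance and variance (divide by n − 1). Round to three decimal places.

Mean R_i = (-4.0 + 3.6 − 20.3 + 16.6 + 6.2 + 8.1 + 0.7 − 12.6) / 8 = -0.2125%
Mean R_m = (0.0 + 3.3 − 8.8 + 7.0 + 2.4 + 3.8 − 0.8 − 5.2) / 8 = 0.2125%
Σ(R_i − R̄_i)(R_m − R̄_m) = 417.7013  ⇒  Cov = 417.7013 / 7 = 59.6716
Σ(R_m − R̄_m)² = 184.8488  ⇒  Var(R_m) = 184.8488 / 7 = 26.4070
β = Cov / Var(R_m) = 59.6716 / 26.4070 = 2.2597

2.260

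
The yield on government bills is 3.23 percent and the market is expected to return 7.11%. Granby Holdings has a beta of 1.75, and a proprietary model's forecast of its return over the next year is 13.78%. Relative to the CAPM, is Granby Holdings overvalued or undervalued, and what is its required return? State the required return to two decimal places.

Undervalued; required return 10.02%

MRP = 7.11% − 3.23% = 3.88%
Required return = R_f + β·MRP = 3.23% + 1.75 × 3.88% = 10.02%
Forecast 13.78% > required 10.02% → the stock plots above the SML → undervalued.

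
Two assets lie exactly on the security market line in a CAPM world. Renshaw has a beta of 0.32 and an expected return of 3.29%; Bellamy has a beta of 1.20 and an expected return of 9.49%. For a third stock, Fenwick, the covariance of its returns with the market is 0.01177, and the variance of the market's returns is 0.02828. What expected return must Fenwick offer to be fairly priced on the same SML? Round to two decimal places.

3.97%

MRP = (9.49% − 3.29%) / (1.20 − 0.32) = 7.0455%
R_f = 3.29% − 0.32 × 7.0455% = 1.0354%
β_Fenwick = Cov / Var(R_m) = 0.01177 / 0.02828 = 0.4162
E(R_Fenwick) = R_f + β × MRP = 1.0354% + 0.4162 × 7.0455% = 3.97%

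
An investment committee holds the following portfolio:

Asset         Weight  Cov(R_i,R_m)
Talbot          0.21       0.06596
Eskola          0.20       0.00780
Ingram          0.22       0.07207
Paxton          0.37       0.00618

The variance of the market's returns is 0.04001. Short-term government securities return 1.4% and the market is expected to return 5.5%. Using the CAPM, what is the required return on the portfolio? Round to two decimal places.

4.84%

β_Talbot = 0.06596 / 0.04001 = 1.6486
β_Eskola = 0.00780 / 0.04001 = 0.1950
β_Ingram = 0.07207 / 0.04001 = 1.8013
β_Paxton = 0.00618 / 0.04001 = 0.1545
β_P = Σ w_i β_i = 0.21×1.6486 + 0.20×0.1950 + 0.22×1.8013 + 0.37×0.1545 = 0.8387
MRP = 5.5% − 1.4% = 4.10%
E(R_P) = R_f + β_P × MRP = 1.4% + 0.8387 × 4.1% = 4.84%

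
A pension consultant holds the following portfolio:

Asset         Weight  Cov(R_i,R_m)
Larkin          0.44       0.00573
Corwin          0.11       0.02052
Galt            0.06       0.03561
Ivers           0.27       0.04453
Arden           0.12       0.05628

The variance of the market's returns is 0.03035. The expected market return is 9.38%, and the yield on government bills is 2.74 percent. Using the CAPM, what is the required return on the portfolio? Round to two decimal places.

β_Larkin = 0.00573 / 0.03035 = 0.1888
β_Corwin = 0.02052 / 0.03035 = 0.6761
β_Galt = 0.03561 / 0.03035 = 1.1733
β_Ivers = 0.04453 / 0.03035 = 1.4672
β_Arden = 0.05628 / 0.03035 = 1.8544
β_P = Σ w_i β_i = 0.44×0.1888 + 0.11×0.6761 + 0.06×1.1733 + 0.27×1.4672 + 0.12×1.8544 = 0.8465
MRP = 9.38% − 2.74% = 6.64%
E(R_P) = R_f + β_P × MRP = 2.74% + 0.8465 × 6.64% = 8.36%

8.36%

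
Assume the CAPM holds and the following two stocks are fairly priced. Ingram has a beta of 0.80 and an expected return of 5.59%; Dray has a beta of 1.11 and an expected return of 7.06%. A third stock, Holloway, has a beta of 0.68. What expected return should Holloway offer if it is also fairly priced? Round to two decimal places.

MRP (SML slope) = (7.06% − 5.59%) / (1.11 − 0.80) = 1.47% / 0.31 = 4.7419%
R_f (intercept) = 5.59% − 0.80 × 4.7419% = 1.7965%
E(R_Holloway) = R_f + β × MRP = 1.7965% + 0.68 × 4.7419% = 5.02%

5.02%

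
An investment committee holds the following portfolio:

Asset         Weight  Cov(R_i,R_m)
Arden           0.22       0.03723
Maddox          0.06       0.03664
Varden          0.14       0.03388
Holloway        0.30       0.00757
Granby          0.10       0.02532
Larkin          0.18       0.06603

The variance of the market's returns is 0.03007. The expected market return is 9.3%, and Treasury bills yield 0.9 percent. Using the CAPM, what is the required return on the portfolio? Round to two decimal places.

β_Arden = 0.03723 / 0.03007 = 1.2381
β_Maddox = 0.03664 / 0.03007 = 1.2185
β_Varden = 0.03388 / 0.03007 = 1.1267
β_Holloway = 0.00757 / 0.03007 = 0.2517
β_Granby = 0.02532 / 0.03007 = 0.8420
β_Larkin = 0.06603 / 0.03007 = 2.1959
β_P = Σ w_i β_i = 0.22×1.2381 + 0.06×1.2185 + 0.14×1.1267 + 0.30×0.2517 + 0.10×0.8420 + 0.18×2.1959 = 1.0582
MRP = 9.3% − 0.9% = 8.40%
E(R_P) = R_f + β_P × MRP = 0.9% + 1.0582 × 8.4% = 9.79%

9.79%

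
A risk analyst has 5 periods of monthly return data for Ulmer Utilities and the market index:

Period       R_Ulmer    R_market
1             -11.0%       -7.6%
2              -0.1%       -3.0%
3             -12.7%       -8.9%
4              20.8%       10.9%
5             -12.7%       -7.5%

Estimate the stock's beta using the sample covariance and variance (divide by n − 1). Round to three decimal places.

1.740

Mean R_i = (-11.0 − 0.1 − 12.7 + 20.8 − 12.7) / 5 = -3.1400%
Mean R_m = (-7.6 − 3.0 − 8.9 + 10.9 − 7.5) / 5 = -3.2200%
Σ(R_i − R̄_i)(R_m − R̄_m) = 468.3460  ⇒  Cov = 468.3460 / 4 = 117.0865
Σ(R_m − R̄_m)² = 269.1880  ⇒  Var(R_m) = 269.1880 / 4 = 67.2970
β = Cov / Var(R_m) = 117.0865 / 67.2970 = 1.7398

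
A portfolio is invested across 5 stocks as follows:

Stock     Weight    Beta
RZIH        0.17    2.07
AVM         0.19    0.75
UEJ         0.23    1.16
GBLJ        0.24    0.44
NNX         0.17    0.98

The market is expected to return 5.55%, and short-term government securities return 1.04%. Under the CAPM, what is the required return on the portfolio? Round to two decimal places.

β_P = Σ w_i β_i = 0.17×2.07 + 0.19×0.75 + 0.23×1.16 + 0.24×0.44 + 0.17×0.98 = 1.0334
MRP = 5.55% − 1.04% = 4.51%
E(R_P) = R_f + β_P × MRP = 1.04% + 1.0334 × 4.51% = 5.70%

5.70%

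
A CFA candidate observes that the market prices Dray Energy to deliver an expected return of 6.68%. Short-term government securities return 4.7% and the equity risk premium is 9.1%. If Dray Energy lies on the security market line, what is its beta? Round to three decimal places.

β = (E(R) − R_f) / MRP = (6.68% − 4.7%) / 9.1% = 1.98% / 9.1% = 0.218

0.218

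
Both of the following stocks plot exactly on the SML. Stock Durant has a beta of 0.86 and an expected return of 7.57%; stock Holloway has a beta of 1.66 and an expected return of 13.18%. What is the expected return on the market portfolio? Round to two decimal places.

Both satisfy E(R) = R_f + β·MRP, so the slope of the SML is
MRP = (13.18% − 7.57%) / (1.66 − 0.86) = 5.61% / 0.80 = 7.0125%
R_f = E(R_Durant) − β_Durant·MRP = 7.57% − 0.86 × 7.0125% = 1.5393%
E(R_m) = R_f + MRP = 1.5393% + 7.0125% = 8.55%

8.55%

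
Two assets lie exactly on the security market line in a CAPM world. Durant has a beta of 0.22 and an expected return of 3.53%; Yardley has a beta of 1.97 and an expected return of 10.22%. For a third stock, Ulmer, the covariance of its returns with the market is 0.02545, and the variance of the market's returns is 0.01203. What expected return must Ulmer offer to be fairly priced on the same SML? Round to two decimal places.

MRP = (10.22% − 3.53%) / (1.97 − 0.22) = 3.8229%
R_f = 3.53% − 0.22 × 3.8229% = 2.6890%
β_Ulmer = Cov / Var(R_m) = 0.02545 / 0.01203 = 2.1155
E(R_Ulmer) = R_f + β × MRP = 2.6890% + 2.1155 × 3.8229% = 10.78%

10.78%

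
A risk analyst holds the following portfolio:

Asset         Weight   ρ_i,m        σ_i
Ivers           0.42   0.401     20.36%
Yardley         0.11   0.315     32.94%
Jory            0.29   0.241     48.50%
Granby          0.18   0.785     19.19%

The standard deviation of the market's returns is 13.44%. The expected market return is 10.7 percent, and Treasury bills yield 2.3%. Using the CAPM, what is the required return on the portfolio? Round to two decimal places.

β_Ivers = 0.401 × 20.36% / 13.44% = 0.6075
β_Yardley = 0.315 × 32.94% / 13.44% = 0.7720
β_Jory = 0.241 × 48.50% / 13.44% = 0.8697
β_Granby = 0.785 × 19.19% / 13.44% = 1.1208
β_P = Σ w_i β_i = 0.42×0.6075 + 0.11×0.7720 + 0.29×0.8697 + 0.18×1.1208 = 0.7940
MRP = 10.7% − 2.3% = 8.40%
E(R_P) = R_f + β_P × MRP = 2.3% + 0.7940 × 8.4% = 8.97%

8.97%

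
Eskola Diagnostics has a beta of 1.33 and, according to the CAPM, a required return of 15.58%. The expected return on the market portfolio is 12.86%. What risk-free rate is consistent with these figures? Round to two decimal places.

E(R) = R_f + β(E(R_m) − R_f) = R_f(1 − β) + β·E(R_m)
15.58% = R_f × (1 − 1.33) + 1.33 × 12.86%
15.58% = R_f × -0.33 + 17.1038%
R_f = (15.58% − 17.1038%) / -0.33 = 4.62%

4.62%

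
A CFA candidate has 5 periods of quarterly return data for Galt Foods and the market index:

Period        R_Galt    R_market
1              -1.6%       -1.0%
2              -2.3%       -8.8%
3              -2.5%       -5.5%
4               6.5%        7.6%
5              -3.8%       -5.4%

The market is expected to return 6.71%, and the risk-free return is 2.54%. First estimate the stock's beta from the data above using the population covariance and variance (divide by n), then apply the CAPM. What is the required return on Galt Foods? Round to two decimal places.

5.02%

Mean R_i = (-1.6 − 2.3 − 2.5 + 6.5 − 3.8) / 5 = -0.7400%
Mean R_m = (-1.0 − 8.8 − 5.5 + 7.6 − 5.4) / 5 = -2.6200%
Σ(R_i − R̄_i)(R_m − R̄_m) = 95.8160  ⇒  Cov = 95.8160 / 5 = 19.1632
Σ(R_m − R̄_m)² = 161.2880  ⇒  Var(R_m) = 161.2880 / 5 = 32.2576
β = Cov / Var(R_m) = 19.1632 / 32.2576 = 0.5941
MRP = 6.71% − 2.54% = 4.17%
E(R) = R_f + β × MRP = 2.54% + 0.5941 × 4.17% = 5.02%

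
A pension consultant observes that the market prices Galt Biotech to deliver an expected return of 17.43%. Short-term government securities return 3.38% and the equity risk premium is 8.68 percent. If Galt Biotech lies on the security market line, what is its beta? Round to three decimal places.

β = (E(R) − R_f) / MRP = (17.43% − 3.38%) / 8.68% = 14.05% / 8.68% = 1.619

1.619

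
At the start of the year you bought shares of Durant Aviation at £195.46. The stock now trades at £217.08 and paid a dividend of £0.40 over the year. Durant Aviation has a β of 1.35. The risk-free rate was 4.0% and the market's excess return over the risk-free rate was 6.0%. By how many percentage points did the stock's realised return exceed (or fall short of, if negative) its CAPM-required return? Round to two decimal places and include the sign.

Realised HPR = (P1 + D1 − P0) / P0 = (217.08 + 0.40 − 195.46) / 195.46 = 22.02 / 195.46 = 11.2657%
CAPM required = R_f + β·MRP = 4.0% + 1.35 × 6.0% = 12.1000%
α = realised − required = 11.2657% − 12.1000% = -0.83%

-0.83%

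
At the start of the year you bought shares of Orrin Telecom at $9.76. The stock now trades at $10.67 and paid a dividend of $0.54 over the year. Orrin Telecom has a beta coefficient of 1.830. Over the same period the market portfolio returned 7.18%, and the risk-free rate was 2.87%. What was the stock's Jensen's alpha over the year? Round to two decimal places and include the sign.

Realised HPR = (P1 + D1 − P0) / P0 = (10.67 + 0.54 − 9.76) / 9.76 = 1.45 / 9.76 = 14.8566%
MRP = 7.18% − 2.87% = 4.31%
CAPM required = R_f + β·MRP = 2.87% + 1.830 × 4.31% = 10.75730%
α = realised − required = 14.8566% − 10.75730% = +4.10%

+4.10%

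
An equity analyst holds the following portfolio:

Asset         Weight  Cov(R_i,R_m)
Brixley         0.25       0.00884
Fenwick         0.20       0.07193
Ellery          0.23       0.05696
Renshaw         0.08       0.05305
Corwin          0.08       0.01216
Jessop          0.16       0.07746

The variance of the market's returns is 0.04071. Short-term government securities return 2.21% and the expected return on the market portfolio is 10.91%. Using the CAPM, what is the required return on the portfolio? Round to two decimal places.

12.32%

β_Brixley = 0.00884 / 0.04071 = 0.2171
β_Fenwick = 0.07193 / 0.04071 = 1.7669
β_Ellery = 0.05696 / 0.04071 = 1.3992
β_Renshaw = 0.05305 / 0.04071 = 1.3031
β_Corwin = 0.01216 / 0.04071 = 0.2987
β_Jessop = 0.07746 / 0.04071 = 1.9027
β_P = Σ w_i β_i = 0.25×0.2171 + 0.20×1.7669 + 0.23×1.3992 + 0.08×1.3031 + 0.08×0.2987 + 0.16×1.9027 = 1.1620
MRP = 10.91% − 2.21% = 8.70%
E(R_P) = R_f + β_P × MRP = 2.21% + 1.1620 × 8.70% = 12.32%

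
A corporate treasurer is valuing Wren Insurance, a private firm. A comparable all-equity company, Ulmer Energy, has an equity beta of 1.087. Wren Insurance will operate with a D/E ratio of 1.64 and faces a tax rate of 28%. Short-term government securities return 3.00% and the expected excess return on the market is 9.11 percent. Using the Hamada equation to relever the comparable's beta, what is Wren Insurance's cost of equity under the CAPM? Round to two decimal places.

24.60%

β_L = β_U × [1 + (1 − t)(D/E)] = 1.087 × [1 + (1 − 0.28) × 1.64]
    = 1.087 × [1 + 0.72 × 1.64] = 1.087 × 2.1808 = 2.3705
E(R) = R_f + β_L × MRP = 3.00% + 2.3705 × 9.11% = 24.60%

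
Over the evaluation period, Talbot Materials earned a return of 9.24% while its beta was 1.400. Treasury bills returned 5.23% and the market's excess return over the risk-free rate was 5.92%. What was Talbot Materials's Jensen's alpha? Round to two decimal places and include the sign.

-4.28%

CAPM benchmark = R_f + β(R_m − R_f) = 5.23% + 1.400 × 5.92% = 13.51800%
α = actual − benchmark = 9.24% − 13.51800% = -4.28%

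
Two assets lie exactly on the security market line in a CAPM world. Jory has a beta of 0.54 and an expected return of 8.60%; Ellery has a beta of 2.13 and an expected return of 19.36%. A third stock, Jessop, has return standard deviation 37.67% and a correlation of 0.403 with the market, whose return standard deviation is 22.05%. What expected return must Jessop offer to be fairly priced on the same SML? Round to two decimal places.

9.60%

MRP = (19.36% − 8.60%) / (2.13 − 0.54) = 6.7673%
R_f = 8.60% − 0.54 × 6.7673% = 4.9457%
β_Jessop = ρ·σ_i/σ_m = 0.403 × 37.67 / 22.05 = 0.6885
E(R_Jessop) = R_f + β × MRP = 4.9457% + 0.6885 × 6.7673% = 9.60%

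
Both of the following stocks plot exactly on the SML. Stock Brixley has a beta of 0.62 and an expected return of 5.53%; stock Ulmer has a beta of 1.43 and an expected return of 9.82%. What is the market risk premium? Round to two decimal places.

Both satisfy E(R) = R_f + β·MRP, so the slope of the SML is
MRP = (9.82% − 5.53%) / (1.43 − 0.62) = 4.29% / 0.81 = 5.2963%

5.30%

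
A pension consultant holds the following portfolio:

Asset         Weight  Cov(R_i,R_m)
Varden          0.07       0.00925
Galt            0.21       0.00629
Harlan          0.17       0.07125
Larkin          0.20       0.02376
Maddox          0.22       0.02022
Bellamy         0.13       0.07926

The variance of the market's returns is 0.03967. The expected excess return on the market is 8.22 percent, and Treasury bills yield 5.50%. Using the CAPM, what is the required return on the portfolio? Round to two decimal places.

12.46%

β_Varden = 0.00925 / 0.03967 = 0.2332
β_Galt = 0.00629 / 0.03967 = 0.1586
β_Harlan = 0.07125 / 0.03967 = 1.7961
β_Larkin = 0.02376 / 0.03967 = 0.5989
β_Maddox = 0.02022 / 0.03967 = 0.5097
β_Bellamy = 0.07926 / 0.03967 = 1.9980
β_P = Σ w_i β_i = 0.07×0.2332 + 0.21×0.1586 + 0.17×1.7961 + 0.20×0.5989 + 0.22×0.5097 + 0.13×1.9980 = 0.8466
E(R_P) = R_f + β_P × MRP = 5.50% + 0.8466 × 8.22% = 12.46%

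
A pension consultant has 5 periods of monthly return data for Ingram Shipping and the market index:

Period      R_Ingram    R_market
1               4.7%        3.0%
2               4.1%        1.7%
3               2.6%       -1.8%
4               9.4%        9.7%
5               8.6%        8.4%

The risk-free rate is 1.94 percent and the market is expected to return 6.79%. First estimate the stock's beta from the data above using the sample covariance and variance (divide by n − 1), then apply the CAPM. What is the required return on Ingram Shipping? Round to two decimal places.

4.92%

Mean R_i = (4.7 + 4.1 + 2.6 + 9.4 + 8.6) / 5 = 5.8800%
Mean R_m = (3.0 + 1.7 − 1.8 + 9.7 + 8.4) / 5 = 4.2000%
Σ(R_i − R̄_i)(R_m − R̄_m) = 56.3300  ⇒  Cov = 56.3300 / 4 = 14.0825
Σ(R_m − R̄_m)² = 91.5800  ⇒  Var(R_m) = 91.5800 / 4 = 22.8950
β = Cov / Var(R_m) = 14.0825 / 22.8950 = 0.6151
MRP = 6.79% − 1.94% = 4.85%
E(R) = R_f + β × MRP = 1.94% + 0.6151 × 4.85% = 4.92%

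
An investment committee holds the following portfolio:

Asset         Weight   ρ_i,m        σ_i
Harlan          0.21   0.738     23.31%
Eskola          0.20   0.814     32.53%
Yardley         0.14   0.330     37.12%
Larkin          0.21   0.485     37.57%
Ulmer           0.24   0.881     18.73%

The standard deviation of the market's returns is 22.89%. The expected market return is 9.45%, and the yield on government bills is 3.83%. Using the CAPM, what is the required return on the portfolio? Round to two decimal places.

β_Harlan = 0.738 × 23.31% / 22.89% = 0.7515
β_Eskola = 0.814 × 32.53% / 22.89% = 1.1568
β_Yardley = 0.330 × 37.12% / 22.89% = 0.5352
β_Larkin = 0.485 × 37.57% / 22.89% = 0.7960
β_Ulmer = 0.881 × 18.73% / 22.89% = 0.7209
β_P = Σ w_i β_i = 0.21×0.7515 + 0.20×1.1568 + 0.14×0.5352 + 0.21×0.7960 + 0.24×0.7209 = 0.8043
MRP = 9.45% − 3.83% = 5.62%
E(R_P) = R_f + β_P × MRP = 3.83% + 0.8043 × 5.62% = 8.35%

8.35%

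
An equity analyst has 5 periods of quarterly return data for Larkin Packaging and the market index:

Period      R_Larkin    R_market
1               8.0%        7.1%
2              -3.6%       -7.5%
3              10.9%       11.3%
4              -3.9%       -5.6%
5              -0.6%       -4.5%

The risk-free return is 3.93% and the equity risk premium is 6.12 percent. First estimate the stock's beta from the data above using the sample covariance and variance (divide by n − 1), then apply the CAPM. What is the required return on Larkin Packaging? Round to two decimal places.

Mean R_i = (8.0 − 3.6 + 10.9 − 3.9 − 0.6) / 5 = 2.1600%
Mean R_m = (7.1 − 7.5 + 11.3 − 5.6 − 4.5) / 5 = 0.1600%
Σ(R_i − R̄_i)(R_m − R̄_m) = 229.7820  ⇒  Cov = 229.7820 / 4 = 57.4455
Σ(R_m − R̄_m)² = 285.8320  ⇒  Var(R_m) = 285.8320 / 4 = 71.4580
β = Cov / Var(R_m) = 57.4455 / 71.4580 = 0.8039
E(R) = R_f + β × MRP = 3.93% + 0.8039 × 6.12% = 8.85%

8.85%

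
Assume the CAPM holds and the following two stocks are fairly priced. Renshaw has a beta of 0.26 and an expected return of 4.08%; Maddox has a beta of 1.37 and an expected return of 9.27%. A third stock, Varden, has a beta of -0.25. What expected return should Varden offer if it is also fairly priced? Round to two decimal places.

MRP (SML slope) = (9.27% − 4.08%) / (1.37 − 0.26) = 5.19% / 1.11 = 4.6757%
R_f (intercept) = 4.08% − 0.26 × 4.6757% = 2.8643%
E(R_Varden) = R_f + β × MRP = 2.8643% + -0.25 × 4.6757% = 1.70%

1.70%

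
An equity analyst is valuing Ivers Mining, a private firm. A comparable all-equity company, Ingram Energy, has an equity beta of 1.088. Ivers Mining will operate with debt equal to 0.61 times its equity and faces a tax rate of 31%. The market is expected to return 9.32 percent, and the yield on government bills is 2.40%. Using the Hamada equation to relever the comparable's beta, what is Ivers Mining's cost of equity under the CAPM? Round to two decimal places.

13.10%

β_L = β_U × [1 + (1 − t)(D/E)] = 1.088 × [1 + (1 − 0.31) × 0.61]
    = 1.088 × [1 + 0.69 × 0.61] = 1.088 × 1.4209 = 1.5459
MRP = 9.32% − 2.40% = 6.92%
E(R) = R_f + β_L × MRP = 2.40% + 1.5459 × 6.92% = 13.10%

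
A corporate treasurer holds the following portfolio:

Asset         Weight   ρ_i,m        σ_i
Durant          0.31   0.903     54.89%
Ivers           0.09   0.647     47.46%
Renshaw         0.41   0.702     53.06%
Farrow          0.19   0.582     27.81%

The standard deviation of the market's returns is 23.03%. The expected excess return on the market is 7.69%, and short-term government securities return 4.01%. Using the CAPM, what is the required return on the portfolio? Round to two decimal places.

16.19%

β_Durant = 0.903 × 54.89% / 23.03% = 2.1522
β_Ivers = 0.647 × 47.46% / 23.03% = 1.3333
β_Renshaw = 0.702 × 53.06% / 23.03% = 1.6174
β_Farrow = 0.582 × 27.81% / 23.03% = 0.7028
β_P = Σ w_i β_i = 0.31×2.1522 + 0.09×1.3333 + 0.41×1.6174 + 0.19×0.7028 = 1.5838
E(R_P) = R_f + β_P × MRP = 4.01% + 1.5838 × 7.69% = 16.19%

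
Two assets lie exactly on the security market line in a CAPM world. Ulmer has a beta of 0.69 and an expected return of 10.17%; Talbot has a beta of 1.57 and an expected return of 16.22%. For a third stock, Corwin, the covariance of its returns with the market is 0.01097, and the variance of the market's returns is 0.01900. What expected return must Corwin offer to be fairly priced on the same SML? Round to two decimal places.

MRP = (16.22% − 10.17%) / (1.57 − 0.69) = 6.8750%
R_f = 10.17% − 0.69 × 6.8750% = 5.4263%
β_Corwin = Cov / Var(R_m) = 0.01097 / 0.01900 = 0.5774
E(R_Corwin) = R_f + β × MRP = 5.4263% + 0.5774 × 6.8750% = 9.40%

9.40%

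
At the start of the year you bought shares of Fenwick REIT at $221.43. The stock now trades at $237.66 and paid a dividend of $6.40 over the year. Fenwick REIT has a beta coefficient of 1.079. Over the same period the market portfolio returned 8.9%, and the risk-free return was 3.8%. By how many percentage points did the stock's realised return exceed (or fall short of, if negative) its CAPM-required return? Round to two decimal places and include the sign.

+0.92%

Realised HPR = (P1 + D1 − P0) / P0 = (237.66 + 6.40 − 221.43) / 221.43 = 22.63 / 221.43 = 10.2199%
MRP = 8.9% − 3.8% = 5.10%
CAPM required = R_f + β·MRP = 3.8% + 1.079 × 5.1% = 9.3029%
α = realised − required = 10.2199% − 9.3029% = +0.92%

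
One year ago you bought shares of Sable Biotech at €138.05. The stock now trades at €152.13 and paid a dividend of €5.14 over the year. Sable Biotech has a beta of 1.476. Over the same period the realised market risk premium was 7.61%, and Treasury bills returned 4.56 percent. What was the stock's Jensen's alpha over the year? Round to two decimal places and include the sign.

Realised HPR = (P1 + D1 − P0) / P0 = (152.13 + 5.14 − 138.05) / 138.05 = 19.22 / 138.05 = 13.9225%
CAPM required = R_f + β·MRP = 4.56% + 1.476 × 7.61% = 15.79236%
α = realised − required = 13.9225% − 15.79236% = -1.87%

-1.87%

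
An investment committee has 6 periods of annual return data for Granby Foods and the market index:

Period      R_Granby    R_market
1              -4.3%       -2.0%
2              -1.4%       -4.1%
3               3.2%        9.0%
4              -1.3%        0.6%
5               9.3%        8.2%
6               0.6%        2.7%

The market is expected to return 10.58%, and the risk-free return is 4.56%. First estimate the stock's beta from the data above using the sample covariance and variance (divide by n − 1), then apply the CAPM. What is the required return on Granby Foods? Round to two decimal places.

Mean R_i = (-4.3 − 1.4 + 3.2 − 1.3 + 9.3 + 0.6) / 6 = 1.0167%
Mean R_m = (-2.0 − 4.1 + 9.0 + 0.6 + 8.2 + 2.7) / 6 = 2.4000%
Σ(R_i − R̄_i)(R_m − R̄_m) = 105.6000  ⇒  Cov = 105.6000 / 5 = 21.1200
Σ(R_m − R̄_m)² = 142.1400  ⇒  Var(R_m) = 142.1400 / 5 = 28.4280
β = Cov / Var(R_m) = 21.1200 / 28.4280 = 0.7429
MRP = 10.58% − 4.56% = 6.02%
E(R) = R_f + β × MRP = 4.56% + 0.7429 × 6.02% = 9.03%

9.03%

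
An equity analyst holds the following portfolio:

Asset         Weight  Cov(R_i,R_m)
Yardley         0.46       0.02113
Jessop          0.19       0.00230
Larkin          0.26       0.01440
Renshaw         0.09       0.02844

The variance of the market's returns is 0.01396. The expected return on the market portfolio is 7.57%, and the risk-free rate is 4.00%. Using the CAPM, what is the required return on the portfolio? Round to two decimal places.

β_Yardley = 0.02113 / 0.01396 = 1.5136
β_Jessop = 0.00230 / 0.01396 = 0.1648
β_Larkin = 0.01440 / 0.01396 = 1.0315
β_Renshaw = 0.02844 / 0.01396 = 2.0372
β_P = Σ w_i β_i = 0.46×1.5136 + 0.19×0.1648 + 0.26×1.0315 + 0.09×2.0372 = 1.1791
MRP = 7.57% − 4.00% = 3.57%
E(R_P) = R_f + β_P × MRP = 4.00% + 1.1791 × 3.57% = 8.21%

8.21%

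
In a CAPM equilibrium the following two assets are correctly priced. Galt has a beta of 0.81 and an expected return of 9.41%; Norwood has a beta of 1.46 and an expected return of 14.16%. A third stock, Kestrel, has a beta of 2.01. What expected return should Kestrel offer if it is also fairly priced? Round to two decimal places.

18.18%

MRP (SML slope) = (14.16% − 9.41%) / (1.46 − 0.81) = 4.75% / 0.65 = 7.3077%
R_f (intercept) = 9.41% − 0.81 × 7.3077% = 3.4908%
E(R_Kestrel) = R_f + β × MRP = 3.4908% + 2.01 × 7.3077% = 18.18%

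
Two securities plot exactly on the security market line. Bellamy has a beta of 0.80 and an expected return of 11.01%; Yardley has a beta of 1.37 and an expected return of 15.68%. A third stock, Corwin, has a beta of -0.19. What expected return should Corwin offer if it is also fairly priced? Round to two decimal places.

2.90%

MRP (SML slope) = (15.68% − 11.01%) / (1.37 − 0.80) = 4.67% / 0.57 = 8.1930%
R_f (intercept) = 11.01% − 0.80 × 8.1930% = 4.4556%
E(R_Corwin) = R_f + β × MRP = 4.4556% + -0.19 × 8.1930% = 2.90%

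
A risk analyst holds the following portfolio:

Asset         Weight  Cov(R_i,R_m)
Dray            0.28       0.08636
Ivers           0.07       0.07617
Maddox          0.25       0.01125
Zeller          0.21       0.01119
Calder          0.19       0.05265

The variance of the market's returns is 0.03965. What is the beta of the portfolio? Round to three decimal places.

β_Dray = 0.08636 / 0.03965 = 2.1781
β_Ivers = 0.07617 / 0.03965 = 1.9211
β_Maddox = 0.01125 / 0.03965 = 0.2837
β_Zeller = 0.01119 / 0.03965 = 0.2822
β_Calder = 0.05265 / 0.03965 = 1.3279
β_P = Σ w_i β_i = 0.28×2.1781 + 0.07×1.9211 + 0.25×0.2837 + 0.21×0.2822 + 0.19×1.3279 = 1.1268

1.127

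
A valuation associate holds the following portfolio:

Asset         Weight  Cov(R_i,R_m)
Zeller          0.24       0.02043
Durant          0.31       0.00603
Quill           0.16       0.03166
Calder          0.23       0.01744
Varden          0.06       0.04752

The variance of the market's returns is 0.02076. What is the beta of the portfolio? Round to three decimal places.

β_Zeller = 0.02043 / 0.02076 = 0.9841
β_Durant = 0.00603 / 0.02076 = 0.2905
β_Quill = 0.03166 / 0.02076 = 1.5250
β_Calder = 0.01744 / 0.02076 = 0.8401
β_Varden = 0.04752 / 0.02076 = 2.2890
β_P = Σ w_i β_i = 0.24×0.9841 + 0.31×0.2905 + 0.16×1.5250 + 0.23×0.8401 + 0.06×2.2890 = 0.9008

0.901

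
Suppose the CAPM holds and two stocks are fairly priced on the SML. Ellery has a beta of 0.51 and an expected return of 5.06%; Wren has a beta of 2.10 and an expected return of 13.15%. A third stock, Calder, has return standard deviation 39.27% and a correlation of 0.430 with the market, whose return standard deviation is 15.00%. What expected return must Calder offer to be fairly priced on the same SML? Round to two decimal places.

8.19%

MRP = (13.15% − 5.06%) / (2.10 − 0.51) = 5.0881%
R_f = 5.06% − 0.51 × 5.0881% = 2.4651%
β_Calder = ρ·σ_i/σ_m = 0.430 × 39.27 / 15.00 = 1.1257
E(R_Calder) = R_f + β × MRP = 2.4651% + 1.1257 × 5.0881% = 8.19%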